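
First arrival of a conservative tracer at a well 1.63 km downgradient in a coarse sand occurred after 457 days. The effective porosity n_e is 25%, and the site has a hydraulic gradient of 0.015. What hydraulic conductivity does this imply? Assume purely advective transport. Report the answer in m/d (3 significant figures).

59.4 m/d

L = 1.63 km = 1630 m
v = L / t = 1630 / 457 = 3.567 m/d
K = v · n / i = 3.567 × 0.25 / 0.015 = 59.4 m/d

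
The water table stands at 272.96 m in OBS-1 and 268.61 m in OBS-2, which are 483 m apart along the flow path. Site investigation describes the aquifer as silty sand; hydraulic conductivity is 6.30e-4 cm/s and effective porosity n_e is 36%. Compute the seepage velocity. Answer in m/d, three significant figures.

Hydraulic gradient i = (272.96 − 268.61) / 483 = 4.35 / 483 = 0.009006
K = 6.30e-4 cm/s × 864 = 0.5443 m/d
q = Ki = 0.5443 × 0.009006 = 0.004902 m/d
v = Ki/n = 0.5443·0.009006/0.36 = 0.01362 m/d

0.0136 m/d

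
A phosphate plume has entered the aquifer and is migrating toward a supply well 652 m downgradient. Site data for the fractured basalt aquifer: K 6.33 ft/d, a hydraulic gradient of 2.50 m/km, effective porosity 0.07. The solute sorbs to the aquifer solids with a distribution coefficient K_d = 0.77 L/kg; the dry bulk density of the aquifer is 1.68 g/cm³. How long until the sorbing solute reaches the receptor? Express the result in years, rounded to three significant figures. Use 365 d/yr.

505 years

K = 6.33 ft/d × 0.3048 = 1.929 m/d
Darcy flux q = K·i = 1.929 × 0.0025 = 0.004823 m/d
v = Ki/n = 1.929·0.0025/0.07 = 0.06891 m/d
Retardation R = 1 + ρ_b·K_d/n = 1 + 1.68×0.77/0.07 = 19.48
Contaminant velocity v_c = v/R = 0.06891/19.48 = 0.003537 m/d
t = L/v_c = 652/0.003537 = 184300 d
   = 184300/365 = 505 yr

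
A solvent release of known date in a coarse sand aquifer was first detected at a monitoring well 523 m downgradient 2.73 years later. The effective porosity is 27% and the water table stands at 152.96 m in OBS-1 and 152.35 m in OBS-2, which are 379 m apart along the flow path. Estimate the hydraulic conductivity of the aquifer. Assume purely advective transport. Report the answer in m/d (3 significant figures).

Hydraulic gradient i = (152.96 − 152.35) / 379 = 0.61 / 379 = 0.001609
t = 2.73 years = 996.5 d
v = L / t = 523 / 996.5 = 0.5249 m/d
K = v · n / i = 0.5249 × 0.27 / 0.001609 = 88.0 m/d

88.0 m/d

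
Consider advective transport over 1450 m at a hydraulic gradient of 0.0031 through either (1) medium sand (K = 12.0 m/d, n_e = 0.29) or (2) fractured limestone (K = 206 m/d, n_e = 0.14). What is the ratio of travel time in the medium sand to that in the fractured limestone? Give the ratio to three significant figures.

Unit 1 (medium sand): v = 12.0×0.0031/0.29 = 0.1283 m/d, t = 1450/0.1283 = 11300 d
Unit 2 (fractured limestone): v = 206×0.0031/0.14 = 4.561 m/d, t = 1450/4.561 = 317.9 d
t(medium sand) / t(fractured limestone) = 11300/317.9 = 35.6

35.6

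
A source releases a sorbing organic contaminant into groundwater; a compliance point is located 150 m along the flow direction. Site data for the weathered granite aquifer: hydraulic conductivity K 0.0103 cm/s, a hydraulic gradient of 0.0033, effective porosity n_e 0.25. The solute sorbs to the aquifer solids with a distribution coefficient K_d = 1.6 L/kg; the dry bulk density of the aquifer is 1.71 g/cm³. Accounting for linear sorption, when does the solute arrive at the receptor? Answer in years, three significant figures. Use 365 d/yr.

K = 0.0103 cm/s × 864 = 8.899 m/d
Specific discharge q = 8.899 × 0.0033 = 0.02937 m/d
v = Ki/n = 8.899·0.0033/0.25 = 0.1175 m/d
Retardation R = 1 + ρ_b·K_d/n = 1 + 1.71×1.6/0.25 = 11.94
Contaminant velocity v_c = v/R = 0.1175/11.94 = 0.009835 m/d
t = L/v_c = 150/0.009835 = 15250 d
   = 15250/365 = 41.8 yr

41.8 years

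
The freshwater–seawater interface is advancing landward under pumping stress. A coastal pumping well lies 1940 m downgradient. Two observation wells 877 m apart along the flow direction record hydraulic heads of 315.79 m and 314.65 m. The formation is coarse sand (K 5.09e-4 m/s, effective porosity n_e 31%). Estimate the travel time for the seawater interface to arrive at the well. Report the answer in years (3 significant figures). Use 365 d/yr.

Hydraulic gradient i = (315.79 − 314.65) / 877 = 1.14 / 877 = 0.001300
K = 5.09e-4 m/s × 86400 s/d = 43.98 m/d
q = Ki = 43.98 × 0.001300 = 0.05717 m/d
v_s = q/n_e = 0.05717/0.31 = 0.1844 m/d
t = L / v = 1940 / 0.1844 = 10520 d
   = 10520 / 365 = 28.8 yr

28.8 years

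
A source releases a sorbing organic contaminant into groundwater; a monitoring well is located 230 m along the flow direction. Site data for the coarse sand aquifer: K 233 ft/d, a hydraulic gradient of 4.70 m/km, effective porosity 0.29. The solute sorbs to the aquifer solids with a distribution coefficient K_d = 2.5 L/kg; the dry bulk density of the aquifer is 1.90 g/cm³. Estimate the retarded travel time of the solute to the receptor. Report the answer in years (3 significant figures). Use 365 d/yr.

9.51 years

K = 233 ft/d × 0.3048 = 71.02 m/d
Darcy flux q = K·i = 71.02 × 0.0047 = 0.3338 m/d
Average linear velocity = 0.3338 / 0.29 = 1.151 m/d
Retardation R = 1 + ρ_b·K_d/n = 1 + 1.90×2.5/0.29 = 17.38
Contaminant velocity v_c = v/R = 1.151/17.38 = 0.06623 m/d
t = L/v_c = 230/0.06623 = 3473 d
   = 3473/365 = 9.51 yr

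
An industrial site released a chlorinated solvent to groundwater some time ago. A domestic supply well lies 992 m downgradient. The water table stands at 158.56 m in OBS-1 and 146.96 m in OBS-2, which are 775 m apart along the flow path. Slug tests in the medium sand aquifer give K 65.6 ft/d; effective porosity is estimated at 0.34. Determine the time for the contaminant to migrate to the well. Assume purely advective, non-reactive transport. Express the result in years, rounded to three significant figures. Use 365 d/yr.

3.09 years

Hydraulic gradient i = (158.56 − 146.96) / 775 = 11.60 / 775 = 0.01497
K = 65.6 ft/d × 0.3048 = 19.99 m/d
Specific discharge q = 19.99 × 0.01497 = 0.2993 m/d
v = Ki/n = 19.99·0.01497/0.34 = 0.8802 m/d
t = L / v = 992 / 0.8802 = 1127 d
   = 1127 / 365 = 3.09 yr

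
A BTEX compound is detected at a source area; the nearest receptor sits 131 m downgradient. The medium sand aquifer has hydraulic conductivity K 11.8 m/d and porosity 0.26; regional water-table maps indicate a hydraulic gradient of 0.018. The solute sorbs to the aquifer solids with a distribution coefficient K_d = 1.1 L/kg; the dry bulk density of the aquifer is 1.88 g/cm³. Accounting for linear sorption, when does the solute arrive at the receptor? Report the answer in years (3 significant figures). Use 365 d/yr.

3.93 years

q = Ki = 11.8 × 0.018 = 0.2124 m/d
v_s = q/n_e = 0.2124/0.26 = 0.8169 m/d
Retardation R = 1 + ρ_b·K_d/n = 1 + 1.88×1.1/0.26 = 8.954
Contaminant velocity v_c = v/R = 0.8169/8.954 = 0.09124 m/d
t = L/v_c = 131/0.09124 = 1436 d
   = 1436/365 = 3.93 yr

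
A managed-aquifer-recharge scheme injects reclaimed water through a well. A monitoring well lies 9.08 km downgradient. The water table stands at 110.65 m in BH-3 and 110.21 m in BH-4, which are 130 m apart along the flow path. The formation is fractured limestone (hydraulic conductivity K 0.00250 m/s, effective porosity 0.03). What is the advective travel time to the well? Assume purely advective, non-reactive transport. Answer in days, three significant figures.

Hydraulic gradient i = (110.65 − 110.21) / 130 = 0.44 / 130 = 0.003385
K = 0.00250 m/s × 86400 s/d = 216.0 m/d
q = Ki = 216.0 × 0.003385 = 0.7311 m/d
Average linear velocity = 0.7311 / 0.03 = 24.37 m/d
L = 9.08 km = 9080 m
t = L / v = 9080 / 24.37 = 372.6 d

373 days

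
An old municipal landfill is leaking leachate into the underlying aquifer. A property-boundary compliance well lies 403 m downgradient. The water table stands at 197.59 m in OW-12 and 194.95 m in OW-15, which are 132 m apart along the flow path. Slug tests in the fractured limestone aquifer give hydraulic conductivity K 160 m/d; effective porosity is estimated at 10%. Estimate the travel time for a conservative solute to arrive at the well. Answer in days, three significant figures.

Hydraulic gradient i = (197.59 − 194.95) / 132 = 2.64 / 132 = 0.02000
Darcy flux q = K·i = 160 × 0.02000 = 3.200 m/d
Average linear velocity = 3.200 / 0.10 = 32.00 m/d
t = L / v = 403 / 32.00 = 12.59 d

12.6 days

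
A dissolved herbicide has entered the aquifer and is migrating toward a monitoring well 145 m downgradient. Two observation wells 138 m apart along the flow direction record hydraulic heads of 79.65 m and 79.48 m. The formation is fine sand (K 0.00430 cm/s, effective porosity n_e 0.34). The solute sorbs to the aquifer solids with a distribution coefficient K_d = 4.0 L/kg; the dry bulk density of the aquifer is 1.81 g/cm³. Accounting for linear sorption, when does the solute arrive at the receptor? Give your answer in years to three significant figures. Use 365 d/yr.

Hydraulic gradient i = (79.65 − 79.48) / 138 = 0.17 / 138 = 0.001232
K = 0.00430 cm/s × 864 = 3.715 m/d
q = Ki = 3.715 × 0.001232 = 0.004577 m/d
Seepage velocity v = q / n = 0.004577 / 0.34 = 0.01346 m/d
Retardation R = 1 + ρ_b·K_d/n = 1 + 1.81×4.0/0.34 = 22.29
Contaminant velocity v_c = v/R = 0.01346/22.29 = 6.038e-4 m/d
t = L/v_c = 145/6.038e-4 = 240200 d
   = 240200/365 = 658 yr

658 years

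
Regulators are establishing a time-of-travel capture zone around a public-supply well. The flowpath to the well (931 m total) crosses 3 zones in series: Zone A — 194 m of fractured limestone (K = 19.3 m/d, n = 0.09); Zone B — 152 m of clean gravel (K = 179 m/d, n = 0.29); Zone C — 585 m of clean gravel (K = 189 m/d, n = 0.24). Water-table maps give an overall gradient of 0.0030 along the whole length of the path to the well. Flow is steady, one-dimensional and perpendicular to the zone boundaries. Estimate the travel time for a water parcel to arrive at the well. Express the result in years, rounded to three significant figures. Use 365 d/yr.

2.77 years

For zones in series the flux q is common to all zones; the equivalent conductivity is the harmonic (thickness-weighted) mean, K_eq = L_total / Σ(L_j/K_j).
Σ(L/K) = 194/19.3 + 152/179 + 585/189 = 10.05 + 0.8492 + 3.095 = 14.00 d
K_eq = L_total / Σ(L/K) = 931 / 14.00 = 66.52 m/d
q = K_eq · i = 66.52 × 0.0030 = 0.1996 m/d (same in every zone)
Zone A: v = q/n = 0.1996/0.09 = 2.217 m/d → t_A = 194/2.217 = 87.50 d
Zone B: v = q/n = 0.1996/0.29 = 0.6881 m/d → t_B = 152/0.6881 = 220.9 d
Zone C: v = q/n = 0.1996/0.24 = 0.8315 m/d → t_C = 585/0.8315 = 703.6 d
Total t = 87.50 + 220.9 + 703.6 = 1012 d
   = 1012 / 365 = 2.77 yr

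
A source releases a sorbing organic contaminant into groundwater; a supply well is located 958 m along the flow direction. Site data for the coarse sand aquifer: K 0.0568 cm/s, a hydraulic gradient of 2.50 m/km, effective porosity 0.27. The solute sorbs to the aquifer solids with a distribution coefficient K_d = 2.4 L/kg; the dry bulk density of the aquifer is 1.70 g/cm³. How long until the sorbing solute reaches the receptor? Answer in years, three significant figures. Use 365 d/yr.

93.1 years

K = 0.0568 cm/s × 864 = 49.08 m/d
q = Ki = 49.08 × 0.0025 = 0.1227 m/d
Average linear velocity = 0.1227 / 0.27 = 0.4544 m/d
Retardation R = 1 + ρ_b·K_d/n = 1 + 1.70×2.4/0.27 = 16.11
Contaminant velocity v_c = v/R = 0.4544/16.11 = 0.02820 m/d
t = L/v_c = 958/0.02820 = 33970 d
   = 33970/365 = 93.1 yr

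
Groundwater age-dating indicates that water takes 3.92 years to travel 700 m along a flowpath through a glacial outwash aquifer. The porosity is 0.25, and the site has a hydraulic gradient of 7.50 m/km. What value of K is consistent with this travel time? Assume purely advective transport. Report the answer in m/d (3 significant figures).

16.3 m/d

t = 3.92 years = 1431 d
v = L / t = 700 / 1431 = 0.4892 m/d
K = v · n / i = 0.4892 × 0.25 / 0.0075 = 16.3 m/d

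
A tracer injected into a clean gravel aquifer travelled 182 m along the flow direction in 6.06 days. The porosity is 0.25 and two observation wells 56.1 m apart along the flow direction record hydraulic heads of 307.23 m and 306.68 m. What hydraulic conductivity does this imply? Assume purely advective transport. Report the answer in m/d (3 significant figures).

Hydraulic gradient i = (307.23 − 306.68) / 56.1 = 0.55 / 56.1 = 0.009804
v = L / t = 182 / 6.06 = 30.03 m/d
K = v · n / i = 30.03 × 0.25 / 0.009804 = 766 m/d

766 m/d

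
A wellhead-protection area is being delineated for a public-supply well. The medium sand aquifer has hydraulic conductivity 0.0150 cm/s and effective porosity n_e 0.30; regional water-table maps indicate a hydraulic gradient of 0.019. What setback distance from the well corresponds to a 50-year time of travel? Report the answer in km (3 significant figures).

K = 0.0150 cm/s × 864 = 12.96 m/d
Darcy flux q = K·i = 12.96 × 0.019 = 0.2462 m/d
Seepage velocity v = q / n = 0.2462 / 0.30 = 0.8208 m/d
T = 50 yr × 365 = 18250 d
L = v × T = 0.8208 × 18250 = 14980 m
   = 15.0 km

15.0 km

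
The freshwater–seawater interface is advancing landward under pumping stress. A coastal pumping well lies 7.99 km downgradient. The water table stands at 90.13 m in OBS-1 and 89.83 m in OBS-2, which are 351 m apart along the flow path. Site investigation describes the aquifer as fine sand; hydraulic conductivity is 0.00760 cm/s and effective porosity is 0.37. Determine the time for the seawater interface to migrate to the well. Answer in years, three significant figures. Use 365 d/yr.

Hydraulic gradient i = (90.13 − 89.83) / 351 = 0.30 / 351 = 8.547e-4
K = 0.00760 cm/s × 864 = 6.566 m/d
Darcy flux q = K·i = 6.566 × 8.547e-4 = 0.005612 m/d
Seepage velocity v = q / n = 0.005612 / 0.37 = 0.01517 m/d
L = 7.99 km = 7990 m
t = L / v = 7990 / 0.01517 = 526800 d
   = 526800 / 365 = 1440 yr

1440 years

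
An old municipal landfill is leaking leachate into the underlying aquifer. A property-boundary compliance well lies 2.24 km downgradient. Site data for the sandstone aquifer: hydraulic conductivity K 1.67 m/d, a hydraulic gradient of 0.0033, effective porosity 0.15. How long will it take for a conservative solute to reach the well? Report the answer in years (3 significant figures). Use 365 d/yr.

167 years

q = Ki = 1.67 × 0.0033 = 0.005511 m/d
Average linear velocity = 0.005511 / 0.15 = 0.03674 m/d
L = 2.24 km = 2240 m
t = L / v = 2240 / 0.03674 = 60970 d
   = 60970 / 365 = 167 yr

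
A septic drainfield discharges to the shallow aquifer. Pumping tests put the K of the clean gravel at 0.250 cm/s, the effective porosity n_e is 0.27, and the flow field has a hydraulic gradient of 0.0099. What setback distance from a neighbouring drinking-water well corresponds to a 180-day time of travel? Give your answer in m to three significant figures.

K = 0.250 cm/s × 864 = 216.0 m/d
Darcy flux q = K·i = 216.0 × 0.0099 = 2.138 m/d
v = Ki/n = 216.0·0.0099/0.27 = 7.920 m/d
L = v × T = 7.920 × 180 = 1426 m

1430 m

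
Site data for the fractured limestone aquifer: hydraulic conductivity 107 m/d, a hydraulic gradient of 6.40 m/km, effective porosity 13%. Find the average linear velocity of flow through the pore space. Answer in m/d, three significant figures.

5.27 m/d

Darcy flux q = K·i = 107 × 0.0064 = 0.6848 m/d
v = Ki/n = 107·0.0064/0.13 = 5.268 m/d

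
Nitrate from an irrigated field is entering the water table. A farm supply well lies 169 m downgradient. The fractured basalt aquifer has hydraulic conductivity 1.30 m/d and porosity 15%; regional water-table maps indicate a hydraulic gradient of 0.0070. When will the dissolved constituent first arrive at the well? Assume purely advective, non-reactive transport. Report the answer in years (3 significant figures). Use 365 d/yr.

Specific discharge q = 1.30 × 0.0070 = 0.009100 m/d
v_s = q/n_e = 0.009100/0.15 = 0.06067 m/d
t = L / v = 169 / 0.06067 = 2786 d
   = 2786 / 365 = 7.63 yr

7.63 years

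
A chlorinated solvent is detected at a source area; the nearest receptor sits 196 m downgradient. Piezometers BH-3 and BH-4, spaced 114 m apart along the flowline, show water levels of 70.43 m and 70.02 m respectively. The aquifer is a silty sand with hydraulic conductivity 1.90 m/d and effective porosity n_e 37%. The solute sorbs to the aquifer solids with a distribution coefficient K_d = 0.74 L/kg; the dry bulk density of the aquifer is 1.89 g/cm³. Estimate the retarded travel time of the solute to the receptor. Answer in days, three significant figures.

Hydraulic gradient i = (70.43 − 70.02) / 114 = 0.41 / 114 = 0.003596
Specific discharge q = 1.90 × 0.003596 = 0.006833 m/d
v_s = q/n_e = 0.006833/0.37 = 0.01847 m/d
Retardation R = 1 + ρ_b·K_d/n = 1 + 1.89×0.74/0.37 = 4.780
Contaminant velocity v_c = v/R = 0.01847/4.780 = 0.003864 m/d
t = L/v_c = 196/0.003864 = 50730 d

50700 days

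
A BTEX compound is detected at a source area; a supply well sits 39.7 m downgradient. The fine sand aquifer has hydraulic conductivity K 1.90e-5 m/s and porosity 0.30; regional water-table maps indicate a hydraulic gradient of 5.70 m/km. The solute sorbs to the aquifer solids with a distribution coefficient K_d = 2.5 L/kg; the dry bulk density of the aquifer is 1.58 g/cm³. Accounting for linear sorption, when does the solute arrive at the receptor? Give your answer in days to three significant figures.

K = 1.90e-5 m/s × 86400 s/d = 1.642 m/d
Specific discharge q = 1.642 × 0.0057 = 0.009357 m/d
Average linear velocity = 0.009357 / 0.30 = 0.03119 m/d
Retardation R = 1 + ρ_b·K_d/n = 1 + 1.58×2.5/0.30 = 14.17
Contaminant velocity v_c = v/R = 0.03119/14.17 = 0.002202 m/d
t = L/v_c = 39.7/0.002202 = 18030 d

18000 days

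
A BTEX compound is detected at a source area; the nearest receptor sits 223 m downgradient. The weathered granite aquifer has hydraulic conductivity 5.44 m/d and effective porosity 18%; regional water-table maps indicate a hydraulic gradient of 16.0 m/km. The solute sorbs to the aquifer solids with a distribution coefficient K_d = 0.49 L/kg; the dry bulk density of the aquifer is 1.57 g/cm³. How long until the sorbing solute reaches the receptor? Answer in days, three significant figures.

q = Ki = 5.44 × 0.016 = 0.08704 m/d
Seepage velocity v = q / n = 0.08704 / 0.18 = 0.4836 m/d
Retardation R = 1 + ρ_b·K_d/n = 1 + 1.57×0.49/0.18 = 5.274
Contaminant velocity v_c = v/R = 0.4836/5.274 = 0.09169 m/d
t = L/v_c = 223/0.09169 = 2432 d

2430 days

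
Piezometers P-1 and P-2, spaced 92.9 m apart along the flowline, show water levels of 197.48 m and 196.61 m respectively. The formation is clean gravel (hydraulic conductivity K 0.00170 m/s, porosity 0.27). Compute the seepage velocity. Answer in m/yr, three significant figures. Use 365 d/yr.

Hydraulic gradient i = (197.48 − 196.61) / 92.9 = 0.87 / 92.9 = 0.009365
K = 0.00170 m/s × 86400 s/d = 146.9 m/d
Specific discharge q = 146.9 × 0.009365 = 1.376 m/d
v_s = q/n_e = 1.376/0.27 = 5.095 m/d
   = 5.095 × 365 = 1860 m/yr

1860 m/yr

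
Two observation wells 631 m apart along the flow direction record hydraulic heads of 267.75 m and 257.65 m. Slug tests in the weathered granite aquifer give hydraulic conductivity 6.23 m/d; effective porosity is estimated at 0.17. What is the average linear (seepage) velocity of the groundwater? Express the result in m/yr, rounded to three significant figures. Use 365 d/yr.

Hydraulic gradient i = (267.75 − 257.65) / 631 = 10.10 / 631 = 0.01601
Specific discharge q = 6.23 × 0.01601 = 0.09972 m/d
Average linear velocity = 0.09972 / 0.17 = 0.5866 m/d
   = 0.5866 × 365 = 214 m/yr

214 m/yr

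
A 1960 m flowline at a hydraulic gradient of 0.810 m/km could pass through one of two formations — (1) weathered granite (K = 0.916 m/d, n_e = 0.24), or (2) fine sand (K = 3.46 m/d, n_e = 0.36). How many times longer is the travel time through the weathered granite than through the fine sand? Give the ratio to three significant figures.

2.52

Unit 1 (weathered granite): v = 0.916×8.1e-4/0.24 = 0.003092 m/d, t = 1960/0.003092 = 634000 d
Unit 2 (fine sand): v = 3.46×8.1e-4/0.36 = 0.007785 m/d, t = 1960/0.007785 = 251800 d
t(weathered granite) / t(fine sand) = 634000/251800 = 2.52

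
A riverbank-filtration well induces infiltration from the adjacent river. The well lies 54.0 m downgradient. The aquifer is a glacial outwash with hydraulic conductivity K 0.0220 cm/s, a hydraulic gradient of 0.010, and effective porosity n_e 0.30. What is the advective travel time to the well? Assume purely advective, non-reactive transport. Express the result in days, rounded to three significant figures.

85.2 days

K = 0.0220 cm/s × 864 = 19.01 m/d
q = Ki = 19.01 × 0.010 = 0.1901 m/d
Seepage velocity v = q / n = 0.1901 / 0.30 = 0.6336 m/d
t = L / v = 54.0 / 0.6336 = 85.23 d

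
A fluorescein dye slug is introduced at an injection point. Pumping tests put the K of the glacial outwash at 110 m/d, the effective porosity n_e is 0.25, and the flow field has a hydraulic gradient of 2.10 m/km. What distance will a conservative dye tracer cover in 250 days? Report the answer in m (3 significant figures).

231 m

q = Ki = 110 × 0.0021 = 0.2310 m/d
v = Ki/n = 110·0.0021/0.25 = 0.9240 m/d
L = v × T = 0.9240 × 250 = 231.0 m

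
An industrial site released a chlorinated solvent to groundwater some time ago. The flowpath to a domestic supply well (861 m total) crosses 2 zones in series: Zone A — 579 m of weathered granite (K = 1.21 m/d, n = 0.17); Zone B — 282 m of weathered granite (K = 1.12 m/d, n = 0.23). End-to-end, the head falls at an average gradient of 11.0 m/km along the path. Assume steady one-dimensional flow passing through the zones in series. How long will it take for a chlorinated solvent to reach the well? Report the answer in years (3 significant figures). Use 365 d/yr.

34.5 years

Continuity: the same q passes through each zone, so ΔH = q·Σ(L_j/K_j) — the zones act as resistances in series.
Σ(L/K) = 579/1.21 + 282/1.12 = 478.5 + 251.8 = 730.3 d
K_eq = L_total / Σ(L/K) = 861 / 730.3 = 1.179 m/d
q = K_eq · i = 1.179 × 0.011 = 0.01297 m/d (same in every zone)
Zone A: v = q/n = 0.01297/0.17 = 0.07629 m/d → t_A = 579/0.07629 = 7590 d
Zone B: v = q/n = 0.01297/0.23 = 0.05639 m/d → t_B = 282/0.05639 = 5001 d
Total t = 7590 + 5001 = 12590 d
   = 12590 / 365 = 34.5 yr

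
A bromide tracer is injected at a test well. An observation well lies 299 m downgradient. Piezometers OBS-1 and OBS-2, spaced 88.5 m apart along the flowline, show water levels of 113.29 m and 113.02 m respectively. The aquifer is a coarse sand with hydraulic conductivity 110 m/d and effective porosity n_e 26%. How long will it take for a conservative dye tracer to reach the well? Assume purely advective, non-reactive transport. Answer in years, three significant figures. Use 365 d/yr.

0.635 years

Hydraulic gradient i = (113.29 − 113.02) / 88.5 = 0.27 / 88.5 = 0.003051
Specific discharge q = 110 × 0.003051 = 0.3356 m/d
Average linear velocity = 0.3356 / 0.26 = 1.291 m/d
t = L / v = 299 / 1.291 = 231.6 d
   = 231.6 / 365 = 0.635 yr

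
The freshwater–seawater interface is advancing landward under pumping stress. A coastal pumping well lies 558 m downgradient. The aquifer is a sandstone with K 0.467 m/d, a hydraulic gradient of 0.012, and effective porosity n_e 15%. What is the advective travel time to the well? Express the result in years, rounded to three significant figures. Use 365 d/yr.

q = Ki = 0.467 × 0.012 = 0.005604 m/d
v_s = q/n_e = 0.005604/0.15 = 0.03736 m/d
t = L / v = 558 / 0.03736 = 14940 d
   = 14940 / 365 = 40.9 yr

40.9 years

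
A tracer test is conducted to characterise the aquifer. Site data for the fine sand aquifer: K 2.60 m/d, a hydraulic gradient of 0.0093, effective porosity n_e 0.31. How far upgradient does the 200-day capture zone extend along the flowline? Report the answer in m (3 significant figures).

15.6 m

Darcy flux q = K·i = 2.60 × 0.0093 = 0.02418 m/d
v = Ki/n = 2.60·0.0093/0.31 = 0.07800 m/d
L = v × T = 0.07800 × 200 = 15.60 m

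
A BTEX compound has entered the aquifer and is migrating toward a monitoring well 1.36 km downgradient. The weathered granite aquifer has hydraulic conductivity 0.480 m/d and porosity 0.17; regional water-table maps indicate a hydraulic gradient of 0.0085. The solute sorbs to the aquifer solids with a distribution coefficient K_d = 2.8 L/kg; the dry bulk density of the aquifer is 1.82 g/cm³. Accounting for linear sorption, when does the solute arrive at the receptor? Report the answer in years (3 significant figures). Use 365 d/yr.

4810 years

Darcy flux q = K·i = 0.480 × 0.0085 = 0.004080 m/d
v_s = q/n_e = 0.004080/0.17 = 0.02400 m/d
Retardation R = 1 + ρ_b·K_d/n = 1 + 1.82×2.8/0.17 = 30.98
Contaminant velocity v_c = v/R = 0.02400/30.98 = 7.748e-4 m/d
L = 1.36 km = 1360 m
t = L/v_c = 1360/7.748e-4 = 1.755e6 d
   = 1.755e6/365 = 4810 yr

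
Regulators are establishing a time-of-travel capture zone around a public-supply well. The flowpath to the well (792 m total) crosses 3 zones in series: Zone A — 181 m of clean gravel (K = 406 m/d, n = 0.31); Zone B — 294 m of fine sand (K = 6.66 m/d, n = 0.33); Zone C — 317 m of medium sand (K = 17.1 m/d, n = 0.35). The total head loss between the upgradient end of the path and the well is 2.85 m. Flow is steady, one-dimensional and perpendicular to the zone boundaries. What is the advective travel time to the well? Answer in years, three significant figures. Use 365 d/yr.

Steady 1-D flow in series ⇒ the Darcy flux q is identical in every zone and the zone head losses add (resistances L/K in series).
Σ(L/K) = 181/406 + 294/6.66 + 317/17.1 = 0.4458 + 44.14 + 18.54 = 63.13 d
q = ΔH / Σ(L/K) = 2.85 / 63.13 = 0.04515 m/d (same in every zone)
Zone A: v = q/n = 0.04515/0.31 = 0.1456 m/d → t_A = 181/0.1456 = 1243 d
Zone B: v = q/n = 0.04515/0.33 = 0.1368 m/d → t_B = 294/0.1368 = 2149 d
Zone C: v = q/n = 0.04515/0.35 = 0.1290 m/d → t_C = 317/0.1290 = 2458 d
Total t = 1243 + 2149 + 2458 = 5849 d
   = 5849 / 365 = 16.0 yr

16.0 years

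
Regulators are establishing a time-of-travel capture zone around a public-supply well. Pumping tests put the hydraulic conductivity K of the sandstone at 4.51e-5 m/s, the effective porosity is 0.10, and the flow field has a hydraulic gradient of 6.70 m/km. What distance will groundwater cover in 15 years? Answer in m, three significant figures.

K = 4.51e-5 m/s × 86400 s/d = 3.897 m/d
q = Ki = 3.897 × 0.0067 = 0.02611 m/d
v_s = q/n_e = 0.02611/0.10 = 0.2611 m/d
T = 15 yr × 365 = 5475 d
L = v × T = 0.2611 × 5475 = 1429 m

1430 m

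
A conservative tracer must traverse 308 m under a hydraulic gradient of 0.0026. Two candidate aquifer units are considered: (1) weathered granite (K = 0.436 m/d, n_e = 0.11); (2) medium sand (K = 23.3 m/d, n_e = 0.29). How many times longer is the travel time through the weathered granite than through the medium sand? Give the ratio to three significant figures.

20.3

Unit 1 (weathered granite): v = 0.436×0.0026/0.11 = 0.01031 m/d, t = 308/0.01031 = 29890 d
Unit 2 (medium sand): v = 23.3×0.0026/0.29 = 0.2089 m/d, t = 308/0.2089 = 1474 d
t(weathered granite) / t(medium sand) = 29890/1474 = 20.3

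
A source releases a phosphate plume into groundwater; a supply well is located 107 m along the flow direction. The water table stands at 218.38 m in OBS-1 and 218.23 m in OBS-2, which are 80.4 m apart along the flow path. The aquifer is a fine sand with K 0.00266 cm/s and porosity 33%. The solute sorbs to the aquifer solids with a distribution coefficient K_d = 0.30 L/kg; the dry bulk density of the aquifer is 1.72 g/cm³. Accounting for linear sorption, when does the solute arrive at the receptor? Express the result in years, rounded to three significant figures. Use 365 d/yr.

Hydraulic gradient i = (218.38 − 218.23) / 80.4 = 0.15 / 80.4 = 0.001866
K = 0.00266 cm/s × 864 = 2.298 m/d
q = Ki = 2.298 × 0.001866 = 0.004288 m/d
Average linear velocity = 0.004288 / 0.33 = 0.01299 m/d
Retardation R = 1 + ρ_b·K_d/n = 1 + 1.72×0.30/0.33 = 2.564
Contaminant velocity v_c = v/R = 0.01299/2.564 = 0.005068 m/d
t = L/v_c = 107/0.005068 = 21110 d
   = 21110/365 = 57.8 yr

57.8 years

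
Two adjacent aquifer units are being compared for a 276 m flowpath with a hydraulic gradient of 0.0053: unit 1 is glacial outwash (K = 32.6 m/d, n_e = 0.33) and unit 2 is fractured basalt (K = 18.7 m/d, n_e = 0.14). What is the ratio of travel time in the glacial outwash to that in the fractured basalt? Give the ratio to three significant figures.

Unit 1 (glacial outwash): v = 32.6×0.0053/0.33 = 0.5236 m/d, t = 276/0.5236 = 527.1 d
Unit 2 (fractured basalt): v = 18.7×0.0053/0.14 = 0.7079 m/d, t = 276/0.7079 = 389.9 d
t(glacial outwash) / t(fractured basalt) = 527.1/389.9 = 1.35

1.35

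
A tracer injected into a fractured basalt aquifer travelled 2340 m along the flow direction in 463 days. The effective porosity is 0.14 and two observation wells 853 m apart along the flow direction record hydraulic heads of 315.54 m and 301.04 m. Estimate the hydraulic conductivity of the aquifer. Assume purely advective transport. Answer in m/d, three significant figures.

41.6 m/d

Hydraulic gradient i = (315.54 − 301.04) / 853 = 14.50 / 853 = 0.01700
v = L / t = 2340 / 463 = 5.054 m/d
K = v · n / i = 5.054 × 0.14 / 0.01700 = 41.6 m/d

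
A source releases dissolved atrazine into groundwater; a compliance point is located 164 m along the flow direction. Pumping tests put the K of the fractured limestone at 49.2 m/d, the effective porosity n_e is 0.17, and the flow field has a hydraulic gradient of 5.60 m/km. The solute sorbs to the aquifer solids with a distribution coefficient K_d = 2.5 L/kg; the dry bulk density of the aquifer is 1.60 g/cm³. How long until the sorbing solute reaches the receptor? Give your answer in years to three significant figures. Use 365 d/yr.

6.80 years

q = Ki = 49.2 × 0.0056 = 0.2755 m/d
v_s = q/n_e = 0.2755/0.17 = 1.621 m/d
Retardation R = 1 + ρ_b·K_d/n = 1 + 1.60×2.5/0.17 = 24.53
Contaminant velocity v_c = v/R = 1.621/24.53 = 0.06607 m/d
t = L/v_c = 164/0.06607 = 2482 d
   = 2482/365 = 6.80 yr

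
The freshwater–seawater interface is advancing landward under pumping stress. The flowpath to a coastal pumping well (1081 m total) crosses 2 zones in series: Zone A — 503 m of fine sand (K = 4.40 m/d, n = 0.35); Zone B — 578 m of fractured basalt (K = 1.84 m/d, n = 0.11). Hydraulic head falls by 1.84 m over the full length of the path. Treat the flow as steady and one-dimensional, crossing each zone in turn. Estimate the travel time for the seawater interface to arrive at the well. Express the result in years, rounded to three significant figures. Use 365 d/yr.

153 years

Continuity: the same q passes through each zone, so ΔH = q·Σ(L_j/K_j) — the zones act as resistances in series.
Σ(L/K) = 503/4.40 + 578/1.84 = 114.3 + 314.1 = 428.4 d
q = ΔH / Σ(L/K) = 1.84 / 428.4 = 0.004295 m/d (same in every zone)
Zone A: v = q/n = 0.004295/0.35 = 0.01227 m/d → t_A = 503/0.01227 = 40990 d
Zone B: v = q/n = 0.004295/0.11 = 0.03904 m/d → t_B = 578/0.03904 = 14800 d
Total t = 40990 + 14800 = 55800 d
   = 55800 / 365 = 153 yr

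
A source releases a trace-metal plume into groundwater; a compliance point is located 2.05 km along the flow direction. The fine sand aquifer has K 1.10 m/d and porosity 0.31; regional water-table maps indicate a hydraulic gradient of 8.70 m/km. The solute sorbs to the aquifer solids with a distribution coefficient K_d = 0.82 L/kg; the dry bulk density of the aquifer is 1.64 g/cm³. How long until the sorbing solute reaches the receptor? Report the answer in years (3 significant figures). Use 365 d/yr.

Darcy flux q = K·i = 1.10 × 0.0087 = 0.009570 m/d
Seepage velocity v = q / n = 0.009570 / 0.31 = 0.03087 m/d
Retardation R = 1 + ρ_b·K_d/n = 1 + 1.64×0.82/0.31 = 5.338
Contaminant velocity v_c = v/R = 0.03087/5.338 = 0.005783 m/d
L = 2.05 km = 2050 m
t = L/v_c = 2050/0.005783 = 354500 d
   = 354500/365 = 971 yr

971 years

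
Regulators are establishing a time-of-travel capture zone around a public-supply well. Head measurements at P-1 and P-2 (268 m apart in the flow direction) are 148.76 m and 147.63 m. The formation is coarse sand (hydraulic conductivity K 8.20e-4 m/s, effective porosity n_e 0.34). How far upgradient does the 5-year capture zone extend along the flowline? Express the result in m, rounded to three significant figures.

Hydraulic gradient i = (148.76 − 147.63) / 268 = 1.13 / 268 = 0.004216
K = 8.20e-4 m/s × 86400 s/d = 70.85 m/d
q = Ki = 70.85 × 0.004216 = 0.2987 m/d
v_s = q/n_e = 0.2987/0.34 = 0.8786 m/d
T = 5 yr × 365 = 1825 d
L = v × T = 0.8786 × 1825 = 1603 m

1600 m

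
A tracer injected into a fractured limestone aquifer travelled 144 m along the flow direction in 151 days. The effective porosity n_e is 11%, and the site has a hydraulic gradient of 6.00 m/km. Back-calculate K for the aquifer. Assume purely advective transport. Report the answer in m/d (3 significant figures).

v = L / t = 144 / 151 = 0.9536 m/d
K = v · n / i = 0.9536 × 0.11 / 0.0060 = 17.5 m/d

17.5 m/d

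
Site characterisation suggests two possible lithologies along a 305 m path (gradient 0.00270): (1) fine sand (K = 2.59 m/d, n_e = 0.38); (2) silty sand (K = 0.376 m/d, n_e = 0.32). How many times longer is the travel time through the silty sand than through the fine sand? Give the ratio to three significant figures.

5.80

Unit 1 (fine sand): v = 2.59×0.0027/0.38 = 0.01840 m/d, t = 305/0.01840 = 16570 d
Unit 2 (silty sand): v = 0.376×0.0027/0.32 = 0.003173 m/d, t = 305/0.003173 = 96140 d
t(silty sand) / t(fine sand) = 96140/16570 = 5.80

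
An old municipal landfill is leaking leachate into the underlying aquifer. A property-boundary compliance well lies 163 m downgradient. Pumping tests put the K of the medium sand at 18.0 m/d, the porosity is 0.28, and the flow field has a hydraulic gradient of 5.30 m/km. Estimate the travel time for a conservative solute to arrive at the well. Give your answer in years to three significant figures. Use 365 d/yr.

1.31 years

Specific discharge q = 18.0 × 0.0053 = 0.09540 m/d
Seepage velocity v = q / n = 0.09540 / 0.28 = 0.3407 m/d
t = L / v = 163 / 0.3407 = 478.4 d
   = 478.4 / 365 = 1.31 yr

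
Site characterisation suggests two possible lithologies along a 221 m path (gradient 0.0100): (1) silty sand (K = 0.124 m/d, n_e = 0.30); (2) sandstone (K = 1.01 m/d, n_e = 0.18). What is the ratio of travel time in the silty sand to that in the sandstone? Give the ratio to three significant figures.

13.6

Unit 1 (silty sand): v = 0.124×0.010/0.30 = 0.004133 m/d, t = 221/0.004133 = 53470 d
Unit 2 (sandstone): v = 1.01×0.010/0.18 = 0.05611 m/d, t = 221/0.05611 = 3939 d
t(silty sand) / t(sandstone) = 53470/3939 = 13.6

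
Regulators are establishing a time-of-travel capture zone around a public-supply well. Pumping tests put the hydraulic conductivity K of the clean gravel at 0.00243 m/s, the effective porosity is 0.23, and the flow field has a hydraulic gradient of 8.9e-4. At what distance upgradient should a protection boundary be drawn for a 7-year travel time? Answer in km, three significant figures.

2.08 km

K = 0.00243 m/s × 86400 s/d = 210.0 m/d
q = Ki = 210.0 × 8.9e-4 = 0.1869 m/d
v_s = q/n_e = 0.1869/0.23 = 0.8124 m/d
T = 7 yr × 365 = 2555 d
L = v × T = 0.8124 × 2555 = 2076 m
   = 2.08 km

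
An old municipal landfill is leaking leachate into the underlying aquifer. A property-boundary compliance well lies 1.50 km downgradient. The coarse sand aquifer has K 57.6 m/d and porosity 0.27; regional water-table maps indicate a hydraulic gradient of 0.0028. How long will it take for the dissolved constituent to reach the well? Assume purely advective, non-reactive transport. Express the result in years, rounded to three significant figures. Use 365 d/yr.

Darcy flux q = K·i = 57.6 × 0.0028 = 0.1613 m/d
Average linear velocity = 0.1613 / 0.27 = 0.5973 m/d
L = 1.50 km = 1500 m
t = L / v = 1500 / 0.5973 = 2511 d
   = 2511 / 365 = 6.88 yr

6.88 years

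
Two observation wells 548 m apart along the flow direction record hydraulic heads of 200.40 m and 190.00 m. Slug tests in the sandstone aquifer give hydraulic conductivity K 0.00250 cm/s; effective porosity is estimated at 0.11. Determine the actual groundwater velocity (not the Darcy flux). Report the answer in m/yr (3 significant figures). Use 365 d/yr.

Hydraulic gradient i = (200.40 − 190.00) / 548 = 10.40 / 548 = 0.01898
K = 0.00250 cm/s × 864 = 2.160 m/d
q = Ki = 2.160 × 0.01898 = 0.04099 m/d
v = Ki/n = 2.160·0.01898/0.11 = 0.3727 m/d
   = 0.3727 × 365 = 136 m/yr

136 m/yr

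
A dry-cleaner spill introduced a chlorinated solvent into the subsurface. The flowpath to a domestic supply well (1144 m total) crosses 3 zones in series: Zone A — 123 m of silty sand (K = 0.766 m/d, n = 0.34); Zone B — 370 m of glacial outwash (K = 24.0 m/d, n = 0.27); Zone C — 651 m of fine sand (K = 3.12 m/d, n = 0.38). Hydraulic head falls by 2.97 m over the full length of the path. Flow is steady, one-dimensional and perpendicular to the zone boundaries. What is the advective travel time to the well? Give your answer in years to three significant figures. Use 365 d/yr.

Steady 1-D flow in series ⇒ the Darcy flux q is identical in every zone and the zone head losses add (resistances L/K in series).
Σ(L/K) = 123/0.766 + 370/24.0 + 651/3.12 = 160.6 + 15.42 + 208.7 = 384.6 d
q = ΔH / Σ(L/K) = 2.97 / 384.6 = 0.007721 m/d (same in every zone)
Zone A: v = q/n = 0.007721/0.34 = 0.02271 m/d → t_A = 123/0.02271 = 5416 d
Zone B: v = q/n = 0.007721/0.27 = 0.02860 m/d → t_B = 370/0.02860 = 12940 d
Zone C: v = q/n = 0.007721/0.38 = 0.02032 m/d → t_C = 651/0.02032 = 32040 d
Total t = 5416 + 12940 + 32040 = 50390 d
   = 50390 / 365 = 138 yr

138 years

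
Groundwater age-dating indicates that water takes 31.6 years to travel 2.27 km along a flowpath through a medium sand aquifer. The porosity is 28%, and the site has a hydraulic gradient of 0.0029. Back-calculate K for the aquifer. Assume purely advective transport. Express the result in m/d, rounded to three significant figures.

19.0 m/d

t = 31.6 years = 11530 d
L = 2.27 km = 2270 m
v = L / t = 2270 / 11530 = 0.1968 m/d
K = v · n / i = 0.1968 × 0.28 / 0.0029 = 19.0 m/d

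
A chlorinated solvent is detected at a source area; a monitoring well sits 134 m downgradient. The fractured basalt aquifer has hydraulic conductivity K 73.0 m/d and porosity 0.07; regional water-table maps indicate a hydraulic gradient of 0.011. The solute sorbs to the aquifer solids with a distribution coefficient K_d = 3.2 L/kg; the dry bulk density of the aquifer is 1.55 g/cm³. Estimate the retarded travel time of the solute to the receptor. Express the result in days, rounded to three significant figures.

839 days

Darcy flux q = K·i = 73.0 × 0.011 = 0.8030 m/d
Average linear velocity = 0.8030 / 0.07 = 11.47 m/d
Retardation R = 1 + ρ_b·K_d/n = 1 + 1.55×3.2/0.07 = 71.86
Contaminant velocity v_c = v/R = 11.47/71.86 = 0.1596 m/d
t = L/v_c = 134/0.1596 = 839.4 d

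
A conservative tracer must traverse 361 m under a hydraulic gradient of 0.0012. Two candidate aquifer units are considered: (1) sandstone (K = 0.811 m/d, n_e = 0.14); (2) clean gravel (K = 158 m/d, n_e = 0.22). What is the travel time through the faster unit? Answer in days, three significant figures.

419 days

Unit 1 (sandstone): v = 0.811×0.0012/0.14 = 0.006951 m/d, t = 361/0.006951 = 51930 d
Unit 2 (clean gravel): v = 158×0.0012/0.22 = 0.8618 m/d, t = 361/0.8618 = 418.9 d
Faster unit: t = 419 d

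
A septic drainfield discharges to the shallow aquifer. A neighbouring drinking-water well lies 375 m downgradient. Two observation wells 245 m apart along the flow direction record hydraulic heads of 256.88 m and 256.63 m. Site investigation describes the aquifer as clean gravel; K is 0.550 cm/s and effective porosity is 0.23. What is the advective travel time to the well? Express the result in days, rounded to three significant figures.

Hydraulic gradient i = (256.88 − 256.63) / 245 = 0.25 / 245 = 0.001020
K = 0.550 cm/s × 864 = 475.2 m/d
Darcy flux q = K·i = 475.2 × 0.001020 = 0.4849 m/d
Seepage velocity v = q / n = 0.4849 / 0.23 = 2.108 m/d
t = L / v = 375 / 2.108 = 177.9 d

178 days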